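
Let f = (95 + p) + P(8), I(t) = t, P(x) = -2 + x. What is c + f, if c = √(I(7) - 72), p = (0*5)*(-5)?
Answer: 101 + I*√65 ≈ 101.0 + 8.0623*I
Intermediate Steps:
p = 0 (p = 0*(-5) = 0)
f = 101 (f = (95 + 0) + (-2 + 8) = 95 + 6 = 101)
c = I*√65 (c = √(7 - 72) = √(-65) = I*√65 ≈ 8.0623*I)
c + f = I*√65 + 101 = 101 + I*√65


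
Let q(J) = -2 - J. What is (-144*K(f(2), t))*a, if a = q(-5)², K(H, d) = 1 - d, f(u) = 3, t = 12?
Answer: 14256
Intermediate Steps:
a = 9 (a = (-2 - 1*(-5))² = (-2 + 5)² = 3² = 9)
(-144*K(f(2), t))*a = -144*(1 - 1*12)*9 = -144*(1 - 12)*9 = -144*(-11)*9 = 1584*9 = 14256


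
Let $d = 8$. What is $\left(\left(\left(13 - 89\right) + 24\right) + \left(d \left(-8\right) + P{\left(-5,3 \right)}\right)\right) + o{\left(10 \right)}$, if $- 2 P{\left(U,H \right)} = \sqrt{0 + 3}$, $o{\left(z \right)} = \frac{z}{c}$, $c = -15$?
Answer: $- \frac{350}{3} - \frac{\sqrt{3}}{2} \approx -117.53$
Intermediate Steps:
$o{\left(z \right)} = - \frac{z}{15}$ ($o{\left(z \right)} = \frac{z}{-15} = z \left(- \frac{1}{15}\right) = - \frac{z}{15}$)
$P{\left(U,H \right)} = - \frac{\sqrt{3}}{2}$ ($P{\left(U,H \right)} = - \frac{\sqrt{0 + 3}}{2} = - \frac{\sqrt{3}}{2}$)
$\left(\left(\left(13 - 89\right) + 24\right) + \left(d \left(-8\right) + P{\left(-5,3 \right)}\right)\right) + o{\left(10 \right)} = \left(\left(\left(13 - 89\right) + 24\right) - \left(64 + \frac{\sqrt{3}}{2}\right)\right) - \frac{2}{3} = \left(\left(-76 + 24\right) - \left(64 + \frac{\sqrt{3}}{2}\right)\right) - \frac{2}{3} = \left(-52 - \left(64 + \frac{\sqrt{3}}{2}\right)\right) - \frac{2}{3} = \left(-116 - \frac{\sqrt{3}}{2}\right) - \frac{2}{3} = - \frac{350}{3} - \frac{\sqrt{3}}{2}$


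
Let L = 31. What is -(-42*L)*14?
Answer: 18228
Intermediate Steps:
-(-42*L)*14 = -(-42*31)*14 = -(-1302)*14 = -1*(-18228) = 18228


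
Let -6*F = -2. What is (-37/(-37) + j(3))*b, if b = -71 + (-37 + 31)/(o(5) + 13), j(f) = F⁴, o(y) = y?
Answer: -17548/243 ≈ -72.214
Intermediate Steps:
F = ⅓ (F = -⅙*(-2) = ⅓ ≈ 0.33333)
j(f) = 1/81 (j(f) = (⅓)⁴ = 1/81)
b = -214/3 (b = -71 + (-37 + 31)/(5 + 13) = -71 - 6/18 = -71 - 6*1/18 = -71 - ⅓ = -214/3 ≈ -71.333)
(-37/(-37) + j(3))*b = (-37/(-37) + 1/81)*(-214/3) = (-37*(-1/37) + 1/81)*(-214/3) = (1 + 1/81)*(-214/3) = (82/81)*(-214/3) = -17548/243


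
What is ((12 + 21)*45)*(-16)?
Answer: -23760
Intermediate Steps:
((12 + 21)*45)*(-16) = (33*45)*(-16) = 1485*(-16) = -23760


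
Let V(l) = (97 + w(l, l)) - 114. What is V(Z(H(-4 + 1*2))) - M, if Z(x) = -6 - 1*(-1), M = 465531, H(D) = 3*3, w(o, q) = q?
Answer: -465553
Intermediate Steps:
H(D) = 9
Z(x) = -5 (Z(x) = -6 + 1 = -5)
V(l) = -17 + l (V(l) = (97 + l) - 114 = -17 + l)
V(Z(H(-4 + 1*2))) - M = (-17 - 5) - 1*465531 = -22 - 465531 = -465553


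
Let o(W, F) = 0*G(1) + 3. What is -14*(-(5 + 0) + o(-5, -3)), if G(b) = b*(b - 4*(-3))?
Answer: 28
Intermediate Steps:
G(b) = b*(12 + b) (G(b) = b*(b + 12) = b*(12 + b))
o(W, F) = 3 (o(W, F) = 0*(1*(12 + 1)) + 3 = 0*(1*13) + 3 = 0*13 + 3 = 0 + 3 = 3)
-14*(-(5 + 0) + o(-5, -3)) = -14*(-(5 + 0) + 3) = -14*(-1*5 + 3) = -14*(-5 + 3) = -14*(-2) = 28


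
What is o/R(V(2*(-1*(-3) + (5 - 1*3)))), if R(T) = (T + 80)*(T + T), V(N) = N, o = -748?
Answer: -187/450 ≈ -0.41556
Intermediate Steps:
R(T) = 2*T*(80 + T) (R(T) = (80 + T)*(2*T) = 2*T*(80 + T))
o/R(V(2*(-1*(-3) + (5 - 1*3)))) = -748*1/(4*(80 + 2*(-1*(-3) + (5 - 1*3)))*(-1*(-3) + (5 - 1*3))) = -748*1/(4*(3 + (5 - 3))*(80 + 2*(3 + (5 - 3)))) = -748*1/(4*(3 + 2)*(80 + 2*(3 + 2))) = -748*1/(20*(80 + 2*5)) = -748*1/(20*(80 + 10)) = -748/(2*10*90) = -748/1800 = -748*1/1800 = -187/450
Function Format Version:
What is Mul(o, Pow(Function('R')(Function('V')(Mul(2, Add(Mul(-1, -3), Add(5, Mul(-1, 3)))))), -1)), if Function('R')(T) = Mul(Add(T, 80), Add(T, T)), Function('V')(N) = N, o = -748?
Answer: Rational(-187, 450) ≈ -0.41556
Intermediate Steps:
Function('R')(T) = Mul(2, T, Add(80, T)) (Function('R')(T) = Mul(Add(80, T), Mul(2, T)) = Mul(2, T, Add(80, T)))
Mul(o, Pow(Function('R')(Function('V')(Mul(2, Add(Mul(-1, -3), Add(5, Mul(-1, 3)))))), -1)) = Mul(-748, Pow(Mul(2, Mul(2, Add(Mul(-1, -3), Add(5, Mul(-1, 3)))), Add(80, Mul(2, Add(Mul(-1, -3), Add(5, Mul(-1, 3)))))), -1)) = Mul(-748, Pow(Mul(2, Mul(2, Add(3, Add(5, -3))), Add(80, Mul(2, Add(3, Add(5, -3))))), -1)) = Mul(-748, Pow(Mul(2, Mul(2, Add(3, 2)), Add(80, Mul(2, Add(3, 2)))), -1)) = Mul(-748, Pow(Mul(2, Mul(2, 5), Add(80, Mul(2, 5))), -1)) = Mul(-748, Pow(Mul(2, 10, Add(80, 10)), -1)) = Mul(-748, Pow(Mul(2, 10, 90), -1)) = Mul(-748, Pow(1800, -1)) = Mul(-748, Rational(1, 1800)) = Rational(-187, 450)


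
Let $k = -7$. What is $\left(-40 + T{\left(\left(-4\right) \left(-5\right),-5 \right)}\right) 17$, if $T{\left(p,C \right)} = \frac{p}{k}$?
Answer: $- \frac{5100}{7} \approx -728.57$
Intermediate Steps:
$T{\left(p,C \right)} = - \frac{p}{7}$ ($T{\left(p,C \right)} = \frac{p}{-7} = p \left(- \frac{1}{7}\right) = - \frac{p}{7}$)
$\left(-40 + T{\left(\left(-4\right) \left(-5\right),-5 \right)}\right) 17 = \left(-40 - \frac{\left(-4\right) \left(-5\right)}{7}\right) 17 = \left(-40 - \frac{20}{7}\right) 17 = \left(- \frac{300}{7}\right) 17 = - \frac{5100}{7}$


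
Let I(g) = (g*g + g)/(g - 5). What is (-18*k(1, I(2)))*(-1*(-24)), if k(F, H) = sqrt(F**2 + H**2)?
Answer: -432*sqrt(5) ≈ -965.98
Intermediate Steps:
I(g) = (g + g**2)/(-5 + g) (I(g) = (g**2 + g)/(-5 + g) = (g + g**2)/(-5 + g))
(-18*k(1, I(2)))*(-1*(-24)) = (-18*sqrt(1**2 + (2*(1 + 2)/(-5 + 2))**2))*(-1*(-24)) = -18*sqrt(1 + (2*3/(-3))**2)*24 = -18*sqrt(1 + (2*(-1/3)*3)**2)*24 = -18*sqrt(1 + (-2)**2)*24 = -18*sqrt(1 + 4)*24 = -18*sqrt(5)*24 = -432*sqrt(5)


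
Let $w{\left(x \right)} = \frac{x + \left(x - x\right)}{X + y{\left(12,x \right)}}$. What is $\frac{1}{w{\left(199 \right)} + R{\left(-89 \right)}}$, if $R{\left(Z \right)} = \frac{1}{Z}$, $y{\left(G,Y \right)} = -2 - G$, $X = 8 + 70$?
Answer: $\frac{5696}{17647} \approx 0.32277$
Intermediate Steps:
$X = 78$
$w{\left(x \right)} = \frac{x}{64}$ ($w{\left(x \right)} = \frac{x + \left(x - x\right)}{78 - 14} = \frac{x + 0}{78 - 14} = \frac{x}{78 - 14} = \frac{x}{64}$)
$\frac{1}{w{\left(199 \right)} + R{\left(-89 \right)}} = \frac{1}{\frac{1}{64} \cdot 199 + \frac{1}{-89}} = \frac{1}{\frac{199}{64} - \frac{1}{89}} = \frac{1}{\frac{17647}{5696}} = \frac{5696}{17647}$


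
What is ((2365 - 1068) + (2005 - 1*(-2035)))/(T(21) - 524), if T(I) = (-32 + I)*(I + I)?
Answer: -5337/986 ≈ -5.4128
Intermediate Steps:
T(I) = 2*I*(-32 + I) (T(I) = (-32 + I)*(2*I) = 2*I*(-32 + I))
((2365 - 1068) + (2005 - 1*(-2035)))/(T(21) - 524) = ((2365 - 1068) + (2005 - 1*(-2035)))/(2*21*(-32 + 21) - 524) = (1297 + (2005 + 2035))/(2*21*(-11) - 524) = (1297 + 4040)/(-462 - 524) = 5337/(-986) = 5337*(-1/986) = -5337/986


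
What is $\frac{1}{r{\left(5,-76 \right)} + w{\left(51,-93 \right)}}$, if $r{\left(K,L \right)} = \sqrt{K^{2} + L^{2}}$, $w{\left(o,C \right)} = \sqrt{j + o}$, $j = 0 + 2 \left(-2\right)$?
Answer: $\frac{1}{\sqrt{47} + \sqrt{5801}} \approx 0.012045$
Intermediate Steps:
$j = -4$ ($j = 0 - 4 = -4$)
$w{\left(o,C \right)} = \sqrt{-4 + o}$
$\frac{1}{r{\left(5,-76 \right)} + w{\left(51,-93 \right)}} = \frac{1}{\sqrt{5^{2} + \left(-76\right)^{2}} + \sqrt{-4 + 51}} = \frac{1}{\sqrt{25 + 5776} + \sqrt{47}} = \frac{1}{\sqrt{5801} + \sqrt{47}} = \frac{1}{\sqrt{47} + \sqrt{5801}}$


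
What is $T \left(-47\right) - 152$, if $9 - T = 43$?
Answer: $1446$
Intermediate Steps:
$T = -34$ ($T = 9 - 43 = -34$)
$T \left(-47\right) - 152 = \left(-34\right) \left(-47\right) - 152 = 1598 - 152 = 1446$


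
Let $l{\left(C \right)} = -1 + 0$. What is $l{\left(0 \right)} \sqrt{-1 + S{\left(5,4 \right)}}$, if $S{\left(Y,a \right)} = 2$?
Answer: $-1$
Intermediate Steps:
$l{\left(C \right)} = -1$
$l{\left(0 \right)} \sqrt{-1 + S{\left(5,4 \right)}} = - \sqrt{-1 + 2} = - \sqrt{1} = \left(-1\right) 1 = -1$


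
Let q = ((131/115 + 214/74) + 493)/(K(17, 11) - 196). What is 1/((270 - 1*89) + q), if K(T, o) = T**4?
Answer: 354547875/64175280242 ≈ 0.0055247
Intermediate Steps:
q = 2114867/354547875 (q = ((131/115 + 214/74) + 493)/(17**4 - 196) = ((131*(1/115) + 214*(1/74)) + 493)/(83521 - 196) = ((131/115 + 107/37) + 493)/83325 = (17152/4255 + 493)*(1/83325) = (2114867/4255)*(1/83325) = 2114867/354547875 ≈ 0.0059650)
1/((270 - 1*89) + q) = 1/((270 - 1*89) + 2114867/354547875) = 1/((270 - 89) + 2114867/354547875) = 1/(181 + 2114867/354547875) = 1/(64175280242/354547875) = 354547875/64175280242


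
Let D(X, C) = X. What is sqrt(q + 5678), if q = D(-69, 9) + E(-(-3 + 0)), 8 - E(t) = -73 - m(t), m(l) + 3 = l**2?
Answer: 8*sqrt(89) ≈ 75.472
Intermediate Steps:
m(l) = -3 + l**2
E(t) = 78 + t**2 (E(t) = 8 - (-73 - (-3 + t**2)) = 8 - (-73 + (3 - t**2)) = 8 - (-70 - t**2) = 8 + (70 + t**2) = 78 + t**2)
q = 18 (q = -69 + (78 + (-(-3 + 0))**2) = -69 + (78 + (-1*(-3))**2) = -69 + (78 + 3**2) = -69 + (78 + 9) = -69 + 87 = 18)
sqrt(q + 5678) = sqrt(18 + 5678) = sqrt(5696) = 8*sqrt(89)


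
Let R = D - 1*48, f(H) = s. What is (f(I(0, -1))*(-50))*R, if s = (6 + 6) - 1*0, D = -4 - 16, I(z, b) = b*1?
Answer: 40800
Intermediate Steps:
I(z, b) = b
D = -20
s = 12 (s = 12 + 0 = 12)
f(H) = 12
R = -68 (R = -20 - 1*48 = -20 - 48 = -68)
(f(I(0, -1))*(-50))*R = (12*(-50))*(-68) = -600*(-68) = 40800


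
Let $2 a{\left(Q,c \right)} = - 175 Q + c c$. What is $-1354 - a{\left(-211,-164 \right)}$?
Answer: $- \frac{66529}{2} \approx -33265.0$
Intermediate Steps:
$a{\left(Q,c \right)} = \frac{c^{2}}{2} - \frac{175 Q}{2}$ ($a{\left(Q,c \right)} = \frac{- 175 Q + c c}{2} = \frac{- 175 Q + c^{2}}{2} = \frac{c^{2} - 175 Q}{2} = \frac{c^{2}}{2} - \frac{175 Q}{2}$)
$-1354 - a{\left(-211,-164 \right)} = -1354 - \left(\frac{\left(-164\right)^{2}}{2} - - \frac{36925}{2}\right) = -1354 - \left(\frac{1}{2} \cdot 26896 + \frac{36925}{2}\right) = -1354 - \left(13448 + \frac{36925}{2}\right) = -1354 - \frac{63821}{2} = - \frac{66529}{2}$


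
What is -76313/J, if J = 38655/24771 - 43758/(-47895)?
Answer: -10059808980565/326145627 ≈ -30845.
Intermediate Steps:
J = 326145627/131823005 (J = 38655*(1/24771) - 43758*(-1/47895) = 12885/8257 + 14586/15965 = 326145627/131823005 ≈ 2.4741)
-76313/J = -76313/326145627/131823005 = -76313*131823005/326145627 = -10059808980565/326145627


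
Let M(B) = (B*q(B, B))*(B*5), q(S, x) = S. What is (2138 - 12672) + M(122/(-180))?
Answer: -1536084181/145800 ≈ -10536.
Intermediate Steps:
M(B) = 5*B³ (M(B) = (B*B)*(B*5) = B²*(5*B) = 5*B³)
(2138 - 12672) + M(122/(-180)) = (2138 - 12672) + 5*(122/(-180))³ = -10534 + 5*(122*(-1/180))³ = -10534 + 5*(-61/90)³ = -10534 + 5*(-226981/729000) = -10534 - 226981/145800 = -1536084181/145800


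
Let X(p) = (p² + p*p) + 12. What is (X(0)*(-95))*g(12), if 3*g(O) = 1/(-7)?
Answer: 380/7 ≈ 54.286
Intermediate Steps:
g(O) = -1/21 (g(O) = (⅓)/(-7) = (⅓)*(-⅐) = -1/21)
X(p) = 12 + 2*p² (X(p) = (p² + p²) + 12 = 2*p² + 12 = 12 + 2*p²)
(X(0)*(-95))*g(12) = ((12 + 2*0²)*(-95))*(-1/21) = ((12 + 2*0)*(-95))*(-1/21) = ((12 + 0)*(-95))*(-1/21) = (12*(-95))*(-1/21) = -1140*(-1/21) = 380/7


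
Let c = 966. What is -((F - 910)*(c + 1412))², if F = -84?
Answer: -5587228967824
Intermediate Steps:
-((F - 910)*(c + 1412))² = -((-84 - 910)*(966 + 1412))² = -(-994*2378)² = -1*(-2363732)² = -1*5587228967824 = -5587228967824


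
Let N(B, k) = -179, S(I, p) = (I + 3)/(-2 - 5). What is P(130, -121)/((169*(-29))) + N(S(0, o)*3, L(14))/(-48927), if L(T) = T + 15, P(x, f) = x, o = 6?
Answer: -421787/18445479 ≈ -0.022867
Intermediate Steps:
S(I, p) = -3/7 - I/7 (S(I, p) = (3 + I)/(-7) = (3 + I)*(-⅐) = -3/7 - I/7)
L(T) = 15 + T
P(130, -121)/((169*(-29))) + N(S(0, o)*3, L(14))/(-48927) = 130/((169*(-29))) - 179/(-48927) = 130/(-4901) - 179*(-1/48927) = 130*(-1/4901) + 179/48927 = -10/377 + 179/48927 = -421787/18445479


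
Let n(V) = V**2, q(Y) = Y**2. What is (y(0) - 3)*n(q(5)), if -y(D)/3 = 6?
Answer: -13125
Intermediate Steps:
y(D) = -18 (y(D) = -3*6 = -18)
(y(0) - 3)*n(q(5)) = (-18 - 3)*(5**2)**2 = -21*25**2 = -21*625 = -13125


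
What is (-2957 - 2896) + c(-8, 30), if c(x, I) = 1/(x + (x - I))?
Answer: -269239/46 ≈ -5853.0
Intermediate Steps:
c(x, I) = 1/(-I + 2*x)
(-2957 - 2896) + c(-8, 30) = (-2957 - 2896) + 1/(-1*30 + 2*(-8)) = -5853 + 1/(-30 - 16) = -5853 + 1/(-46) = -5853 - 1/46 = -269239/46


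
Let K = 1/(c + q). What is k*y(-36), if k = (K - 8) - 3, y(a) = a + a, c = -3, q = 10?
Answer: 5472/7 ≈ 781.71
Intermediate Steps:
y(a) = 2*a
K = 1/7 (K = 1/(-3 + 10) = 1/7 ≈ 0.14286)
k = -76/7 (k = (1/7 - 8) - 3 = -55/7 - 3 = -76/7 ≈ -10.857)
k*y(-36) = -152*(-36)/7 = -76/7*(-72) = 5472/7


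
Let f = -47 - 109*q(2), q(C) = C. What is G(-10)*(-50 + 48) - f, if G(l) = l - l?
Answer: 265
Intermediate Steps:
G(l) = 0
f = -265 (f = -47 - 109*2 = -47 - 218 = -265)
G(-10)*(-50 + 48) - f = 0*(-50 + 48) - 1*(-265) = 0*(-2) + 265 = 0 + 265 = 265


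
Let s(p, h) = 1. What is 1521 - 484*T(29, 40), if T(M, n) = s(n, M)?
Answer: 1037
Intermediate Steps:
T(M, n) = 1
1521 - 484*T(29, 40) = 1521 - 484*1 = 1521 - 484 = 1037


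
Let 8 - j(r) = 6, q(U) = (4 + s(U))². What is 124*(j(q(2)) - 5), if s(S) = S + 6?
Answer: -372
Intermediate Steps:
s(S) = 6 + S
q(U) = (10 + U)² (q(U) = (4 + (6 + U))² = (10 + U)²)
j(r) = 2 (j(r) = 8 - 1*6 = 8 - 6 = 2)
124*(j(q(2)) - 5) = 124*(2 - 5) = 124*(-3) = -372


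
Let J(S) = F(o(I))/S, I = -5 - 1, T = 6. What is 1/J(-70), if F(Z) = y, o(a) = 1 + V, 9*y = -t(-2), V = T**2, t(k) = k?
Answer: -315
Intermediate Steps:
I = -6
V = 36 (V = 6**2 = 36)
y = 2/9 (y = (-1*(-2))/9 = (1/9)*2 = 2/9 ≈ 0.22222)
o(a) = 37 (o(a) = 1 + 36 = 37)
F(Z) = 2/9
J(S) = 2/(9*S)
1/J(-70) = 1/((2/9)/(-70)) = 1/((2/9)*(-1/70)) = 1/(-1/315) = -315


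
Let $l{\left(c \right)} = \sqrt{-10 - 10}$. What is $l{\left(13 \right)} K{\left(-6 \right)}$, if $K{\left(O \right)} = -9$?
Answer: $- 18 i \sqrt{5} \approx - 40.249 i$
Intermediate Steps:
$l{\left(c \right)} = 2 i \sqrt{5}$ ($l{\left(c \right)} = \sqrt{-20} = 2 i \sqrt{5}$)
$l{\left(13 \right)} K{\left(-6 \right)} = 2 i \sqrt{5} \left(-9\right) = - 18 i \sqrt{5}$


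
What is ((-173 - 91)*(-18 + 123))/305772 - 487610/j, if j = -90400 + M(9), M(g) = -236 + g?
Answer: 12215442040/2309266587 ≈ 5.2897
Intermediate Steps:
j = -90627 (j = -90400 + (-236 + 9) = -90400 - 227 = -90627)
((-173 - 91)*(-18 + 123))/305772 - 487610/j = ((-173 - 91)*(-18 + 123))/305772 - 487610/(-90627) = -264*105*(1/305772) - 487610*(-1/90627) = -27720*1/305772 + 487610/90627 = -2310/25481 + 487610/90627 = 12215442040/2309266587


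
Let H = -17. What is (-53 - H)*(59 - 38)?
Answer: -756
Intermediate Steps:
(-53 - H)*(59 - 38) = (-53 - 1*(-17))*(59 - 38) = (-53 + 17)*21 = -36*21 = -756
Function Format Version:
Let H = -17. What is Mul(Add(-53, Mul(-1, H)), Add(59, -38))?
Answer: -756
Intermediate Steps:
Mul(Add(-53, Mul(-1, H)), Add(59, -38)) = Mul(Add(-53, Mul(-1, -17)), Add(59, -38)) = Mul(Add(-53, 17), 21) = Mul(-36, 21) = -756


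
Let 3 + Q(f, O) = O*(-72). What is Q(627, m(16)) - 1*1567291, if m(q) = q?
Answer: -1568446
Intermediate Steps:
Q(f, O) = -3 - 72*O (Q(f, O) = -3 + O*(-72) = -3 - 72*O)
Q(627, m(16)) - 1*1567291 = (-3 - 72*16) - 1*1567291 = (-3 - 1152) - 1567291 = -1155 - 1567291 = -1568446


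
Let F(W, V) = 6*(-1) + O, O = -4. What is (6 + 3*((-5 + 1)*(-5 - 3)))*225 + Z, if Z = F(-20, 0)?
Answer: 22940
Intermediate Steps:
F(W, V) = -10 (F(W, V) = 6*(-1) - 4 = -6 - 4 = -10)
Z = -10
(6 + 3*((-5 + 1)*(-5 - 3)))*225 + Z = (6 + 3*((-5 + 1)*(-5 - 3)))*225 - 10 = (6 + 3*(-4*(-8)))*225 - 10 = (6 + 3*32)*225 - 10 = (6 + 96)*225 - 10 = 102*225 - 10 = 22950 - 10 = 22940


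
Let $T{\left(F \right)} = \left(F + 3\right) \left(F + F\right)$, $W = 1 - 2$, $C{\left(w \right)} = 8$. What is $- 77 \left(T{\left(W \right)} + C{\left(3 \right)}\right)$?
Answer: $-308$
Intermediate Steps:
$W = -1$ ($W = 1 - 2 = -1$)
$T{\left(F \right)} = 2 F \left(3 + F\right)$ ($T{\left(F \right)} = \left(3 + F\right) 2 F = 2 F \left(3 + F\right)$)
$- 77 \left(T{\left(W \right)} + C{\left(3 \right)}\right) = - 77 \left(2 \left(-1\right) \left(3 - 1\right) + 8\right) = - 77 \left(2 \left(-1\right) 2 + 8\right) = - 77 \left(-4 + 8\right) = \left(-77\right) 4 = -308$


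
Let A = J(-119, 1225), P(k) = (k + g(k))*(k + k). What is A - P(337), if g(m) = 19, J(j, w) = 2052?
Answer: -237892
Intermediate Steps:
P(k) = 2*k*(19 + k) (P(k) = (k + 19)*(k + k) = (19 + k)*(2*k) = 2*k*(19 + k))
A = 2052
A - P(337) = 2052 - 2*337*(19 + 337) = 2052 - 2*337*356 = 2052 - 1*239944 = 2052 - 239944 = -237892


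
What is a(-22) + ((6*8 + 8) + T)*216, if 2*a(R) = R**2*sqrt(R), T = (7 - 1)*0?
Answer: 12096 + 242*I*sqrt(22) ≈ 12096.0 + 1135.1*I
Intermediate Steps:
T = 0 (T = 6*0 = 0)
a(R) = R**(5/2)/2 (a(R) = (R**2*sqrt(R))/2 = R**(5/2)/2)
a(-22) + ((6*8 + 8) + T)*216 = (-22)**(5/2)/2 + ((6*8 + 8) + 0)*216 = (484*I*sqrt(22))/2 + ((48 + 8) + 0)*216 = 242*I*sqrt(22) + (56 + 0)*216 = 242*I*sqrt(22) + 56*216 = 242*I*sqrt(22) + 12096 = 12096 + 242*I*sqrt(22)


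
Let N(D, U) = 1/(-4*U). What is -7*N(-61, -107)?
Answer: -7/428 ≈ -0.016355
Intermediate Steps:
N(D, U) = -1/(4*U)
-7*N(-61, -107) = -(-7)/(4*(-107)) = -(-7)*(-1)/(4*107) = -7*1/428 = -7/428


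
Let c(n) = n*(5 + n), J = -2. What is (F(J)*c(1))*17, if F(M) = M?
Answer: -204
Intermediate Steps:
(F(J)*c(1))*17 = -2*(5 + 1)*17 = -2*6*17 = -12*17 = -204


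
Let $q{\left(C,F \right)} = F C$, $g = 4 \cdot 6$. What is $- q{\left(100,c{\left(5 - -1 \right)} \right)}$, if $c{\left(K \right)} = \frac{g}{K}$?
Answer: $-400$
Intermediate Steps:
$g = 24$
$c{\left(K \right)} = \frac{24}{K}$
$q{\left(C,F \right)} = C F$
$- q{\left(100,c{\left(5 - -1 \right)} \right)} = - 100 \frac{24}{5 - -1} = - 100 \frac{24}{5 + 1} = - 100 \cdot \frac{24}{6} = - 100 \cdot 24 \cdot \frac{1}{6} = - 100 \cdot 4 = \left(-1\right) 400 = -400$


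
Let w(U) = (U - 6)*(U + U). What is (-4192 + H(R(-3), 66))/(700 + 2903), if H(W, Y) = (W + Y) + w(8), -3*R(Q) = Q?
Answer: -4093/3603 ≈ -1.1360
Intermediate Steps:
w(U) = 2*U*(-6 + U) (w(U) = (-6 + U)*(2*U) = 2*U*(-6 + U))
R(Q) = -Q/3
H(W, Y) = 32 + W + Y (H(W, Y) = (W + Y) + 2*8*(-6 + 8) = (W + Y) + 2*8*2 = (W + Y) + 32 = 32 + W + Y)
(-4192 + H(R(-3), 66))/(700 + 2903) = (-4192 + (32 - 1/3*(-3) + 66))/(700 + 2903) = (-4192 + (32 + 1 + 66))/3603 = (-4192 + 99)*(1/3603) = -4093*1/3603 = -4093/3603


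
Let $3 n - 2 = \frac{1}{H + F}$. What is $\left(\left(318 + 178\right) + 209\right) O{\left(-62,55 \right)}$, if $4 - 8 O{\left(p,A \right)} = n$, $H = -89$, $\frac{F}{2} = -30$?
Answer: $\frac{350385}{1192} \approx 293.95$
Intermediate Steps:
$F = -60$ ($F = 2 \left(-30\right) = -60$)
$n = \frac{99}{149}$ ($n = \frac{2}{3} + \frac{1}{3 \left(-89 - 60\right)} = \frac{2}{3} + \frac{1}{3 \left(-149\right)} = \frac{2}{3} + \frac{1}{3} \left(- \frac{1}{149}\right) = \frac{2}{3} - \frac{1}{447} = \frac{99}{149} \approx 0.66443$)
$O{\left(p,A \right)} = \frac{497}{1192}$ ($O{\left(p,A \right)} = \frac{1}{2} - \frac{99}{1192} = \frac{497}{1192}$)
$\left(\left(318 + 178\right) + 209\right) O{\left(-62,55 \right)} = \left(\left(318 + 178\right) + 209\right) \frac{497}{1192} = \left(496 + 209\right) \frac{497}{1192} = 705 \cdot \frac{497}{1192} = \frac{350385}{1192}$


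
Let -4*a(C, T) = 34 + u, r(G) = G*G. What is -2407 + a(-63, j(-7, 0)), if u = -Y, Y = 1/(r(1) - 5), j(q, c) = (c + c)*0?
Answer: -38649/16 ≈ -2415.6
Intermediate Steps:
j(q, c) = 0 (j(q, c) = (2*c)*0 = 0)
r(G) = G**2
Y = -1/4 (Y = 1/(1**2 - 5) = 1/(1 - 5) = 1/(-4) = -1/4 ≈ -0.25000)
u = 1/4 (u = -1*(-1/4) = 1/4 ≈ 0.25000)
a(C, T) = -137/16 (a(C, T) = -(34 + 1/4)/4 = -1/4*137/4 = -137/16)
-2407 + a(-63, j(-7, 0)) = -2407 - 137/16 = -38649/16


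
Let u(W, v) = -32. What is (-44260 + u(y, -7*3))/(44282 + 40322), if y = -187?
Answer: -11073/21151 ≈ -0.52352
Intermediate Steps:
(-44260 + u(y, -7*3))/(44282 + 40322) = (-44260 - 32)/(44282 + 40322) = -44292/84604 = -44292*1/84604 = -11073/21151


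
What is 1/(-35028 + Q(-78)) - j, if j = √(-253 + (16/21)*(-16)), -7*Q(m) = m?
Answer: -7/245118 - I*√116949/21 ≈ -2.8558e-5 - 16.285*I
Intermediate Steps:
Q(m) = -m/7
j = I*√116949/21 (j = √(-253 + (16*(1/21))*(-16)) = √(-253 + (16/21)*(-16)) = √(-253 - 256/21) = √(-5569/21) = I*√116949/21 ≈ 16.285*I)
1/(-35028 + Q(-78)) - j = 1/(-35028 - ⅐*(-78)) - I*√116949/21 = 1/(-35028 + 78/7) - I*√116949/21 = 1/(-245118/7) - I*√116949/21 = -7/245118 - I*√116949/21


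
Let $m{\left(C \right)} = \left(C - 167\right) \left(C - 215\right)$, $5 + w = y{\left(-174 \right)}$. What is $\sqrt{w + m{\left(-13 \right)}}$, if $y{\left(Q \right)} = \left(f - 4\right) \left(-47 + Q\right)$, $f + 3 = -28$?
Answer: $\sqrt{48770} \approx 220.84$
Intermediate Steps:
$f = -31$ ($f = -3 - 28 = -31$)
$y{\left(Q \right)} = 1645 - 35 Q$ ($y{\left(Q \right)} = \left(-31 - 4\right) \left(-47 + Q\right) = - 35 \left(-47 + Q\right) = 1645 - 35 Q$)
$w = 7730$ ($w = -5 + \left(1645 - -6090\right) = -5 + \left(1645 + 6090\right) = -5 + 7735 = 7730$)
$m{\left(C \right)} = \left(-215 + C\right) \left(-167 + C\right)$ ($m{\left(C \right)} = \left(-167 + C\right) \left(-215 + C\right) = \left(-215 + C\right) \left(-167 + C\right)$)
$\sqrt{w + m{\left(-13 \right)}} = \sqrt{7730 + \left(35905 + \left(-13\right)^{2} - -4966\right)} = \sqrt{7730 + \left(35905 + 169 + 4966\right)} = \sqrt{7730 + 41040} = \sqrt{48770}$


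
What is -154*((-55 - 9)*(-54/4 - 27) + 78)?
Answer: -411180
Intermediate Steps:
-154*((-55 - 9)*(-54/4 - 27) + 78) = -154*(-64*(-54*1/4 - 27) + 78) = -154*(-64*(-27/2 - 27) + 78) = -154*(-64*(-81/2) + 78) = -154*(2592 + 78) = -154*2670 = -411180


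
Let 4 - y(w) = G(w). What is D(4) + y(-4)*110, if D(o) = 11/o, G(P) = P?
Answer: 3531/4 ≈ 882.75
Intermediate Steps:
y(w) = 4 - w
D(4) + y(-4)*110 = 11/4 + (4 - 1*(-4))*110 = 11*(¼) + (4 + 4)*110 = 11/4 + 8*110 = 11/4 + 880 = 3531/4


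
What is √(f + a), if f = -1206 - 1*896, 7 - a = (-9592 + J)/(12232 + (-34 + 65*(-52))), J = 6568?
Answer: 13*I*√240938623/4409 ≈ 45.767*I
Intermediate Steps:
a = 32375/4409 (a = 7 - (-9592 + 6568)/(12232 + (-34 + 65*(-52))) = 7 - (-3024)/(12232 + (-34 - 3380)) = 7 - (-3024)/(12232 - 3414) = 7 - (-3024)/8818 = 7 - 1*(-1512/4409) = 7 + 1512/4409 = 32375/4409 ≈ 7.3429)
f = -2102 (f = -1206 - 896 = -2102)
√(f + a) = √(-2102 + 32375/4409) = √(-9235343/4409) = 13*I*√240938623/4409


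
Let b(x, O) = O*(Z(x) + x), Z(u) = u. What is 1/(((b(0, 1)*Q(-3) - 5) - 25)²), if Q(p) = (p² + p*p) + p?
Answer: 1/900 ≈ 0.0011111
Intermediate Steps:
Q(p) = p + 2*p² (Q(p) = (p² + p²) + p = 2*p² + p = p + 2*p²)
b(x, O) = 2*O*x (b(x, O) = O*(x + x) = O*(2*x) = 2*O*x)
1/(((b(0, 1)*Q(-3) - 5) - 25)²) = 1/((((2*1*0)*(-3*(1 + 2*(-3))) - 5) - 25)²) = 1/(((0*(-3*(1 - 6)) - 5) - 25)²) = 1/(((0*(-3*(-5)) - 5) - 25)²) = 1/(((0*15 - 5) - 25)²) = 1/(((0 - 5) - 25)²) = 1/((-5 - 25)²) = 1/((-30)²) = 1/900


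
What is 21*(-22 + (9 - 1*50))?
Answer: -1323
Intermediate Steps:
21*(-22 + (9 - 1*50)) = 21*(-22 + (9 - 50)) = 21*(-22 - 41) = 21*(-63) = -1323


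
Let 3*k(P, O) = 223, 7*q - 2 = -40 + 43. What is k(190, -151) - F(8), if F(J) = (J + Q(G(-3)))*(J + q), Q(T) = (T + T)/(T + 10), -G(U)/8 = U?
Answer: -2743/357 ≈ -7.6835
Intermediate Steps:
G(U) = -8*U
q = 5/7 (q = 2/7 + (-40 + 43)/7 = 2/7 + (⅐)*3 = 2/7 + 3/7 = 5/7 ≈ 0.71429)
k(P, O) = 223/3 (k(P, O) = (⅓)*223 = 223/3)
Q(T) = 2*T/(10 + T) (Q(T) = (2*T)/(10 + T) = 2*T/(10 + T))
F(J) = (5/7 + J)*(24/17 + J) (F(J) = (J + 2*(-8*(-3))/(10 - 8*(-3)))*(J + 5/7) = (J + 2*24/(10 + 24))*(5/7 + J) = (J + 2*24/34)*(5/7 + J) = (J + 2*24*(1/34))*(5/7 + J) = (J + 24/17)*(5/7 + J) = (24/17 + J)*(5/7 + J) = (5/7 + J)*(24/17 + J))
k(190, -151) - F(8) = 223/3 - (120/119 + 8² + (253/119)*8) = 223/3 - (120/119 + 64 + 2024/119) = 223/3 - 1*9760/119 = 223/3 - 9760/119 = -2743/357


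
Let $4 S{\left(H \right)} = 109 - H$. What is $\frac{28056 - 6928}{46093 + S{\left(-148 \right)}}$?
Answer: $\frac{84512}{184629} \approx 0.45774$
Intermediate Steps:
$S{\left(H \right)} = \frac{109}{4} - \frac{H}{4}$ ($S{\left(H \right)} = \frac{109 - H}{4} = \frac{109}{4} - \frac{H}{4}$)
$\frac{28056 - 6928}{46093 + S{\left(-148 \right)}} = \frac{28056 - 6928}{46093 + \left(\frac{109}{4} - -37\right)} = \frac{21128}{46093 + \left(\frac{109}{4} + 37\right)} = \frac{21128}{46093 + \frac{257}{4}} = \frac{21128}{\frac{184629}{4}} = 21128 \cdot \frac{4}{184629} = \frac{84512}{184629}$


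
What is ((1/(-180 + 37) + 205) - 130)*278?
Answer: 2981272/143 ≈ 20848.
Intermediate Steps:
((1/(-180 + 37) + 205) - 130)*278 = ((1/(-143) + 205) - 130)*278 = ((-1/143 + 205) - 130)*278 = (29314/143 - 130)*278 = (10724/143)*278 = 2981272/143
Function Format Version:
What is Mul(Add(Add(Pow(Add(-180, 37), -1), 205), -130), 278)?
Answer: Rational(2981272, 143) ≈ 20848.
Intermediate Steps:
Mul(Add(Add(Pow(Add(-180, 37), -1), 205), -130), 278) = Mul(Add(Add(Pow(-143, -1), 205), -130), 278) = Mul(Add(Add(Rational(-1, 143), 205), -130), 278) = Mul(Add(Rational(29314, 143), -130), 278) = Mul(Rational(10724, 143), 278) = Rational(2981272, 143)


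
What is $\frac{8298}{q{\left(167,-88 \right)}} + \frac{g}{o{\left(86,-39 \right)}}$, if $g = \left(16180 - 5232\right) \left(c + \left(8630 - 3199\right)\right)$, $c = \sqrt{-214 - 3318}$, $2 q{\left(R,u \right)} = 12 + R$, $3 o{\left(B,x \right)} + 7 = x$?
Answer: $- \frac{694097790}{179} - 1428 i \sqrt{883} \approx -3.8776 \cdot 10^{6} - 42434.0 i$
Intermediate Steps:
$o{\left(B,x \right)} = - \frac{7}{3} + \frac{x}{3}$
$q{\left(R,u \right)} = 6 + \frac{R}{2}$ ($q{\left(R,u \right)} = \frac{12 + R}{2} = 6 + \frac{R}{2}$)
$c = 2 i \sqrt{883}$ ($c = \sqrt{-3532} = 2 i \sqrt{883} \approx 59.431 i$)
$g = 59458588 + 21896 i \sqrt{883}$ ($g = \left(16180 - 5232\right) \left(2 i \sqrt{883} + \left(8630 - 3199\right)\right) = 10948 \left(2 i \sqrt{883} + \left(8630 - 3199\right)\right) = 10948 \left(2 i \sqrt{883} + 5431\right) = 10948 \left(5431 + 2 i \sqrt{883}\right) = 59458588 + 21896 i \sqrt{883} \approx 5.9459 \cdot 10^{7} + 6.5065 \cdot 10^{5} i$)
$\frac{8298}{q{\left(167,-88 \right)}} + \frac{g}{o{\left(86,-39 \right)}} = \frac{8298}{6 + \frac{1}{2} \cdot 167} + \frac{59458588 + 21896 i \sqrt{883}}{- \frac{7}{3} + \frac{1}{3} \left(-39\right)} = \frac{8298}{6 + \frac{167}{2}} + \frac{59458588 + 21896 i \sqrt{883}}{- \frac{7}{3} - 13} = \frac{8298}{\frac{179}{2}} + \frac{59458588 + 21896 i \sqrt{883}}{- \frac{46}{3}} = 8298 \cdot \frac{2}{179} + \left(59458588 + 21896 i \sqrt{883}\right) \left(- \frac{3}{46}\right) = \frac{16596}{179} - \left(3877734 + 1428 i \sqrt{883}\right) = - \frac{694097790}{179} - 1428 i \sqrt{883}$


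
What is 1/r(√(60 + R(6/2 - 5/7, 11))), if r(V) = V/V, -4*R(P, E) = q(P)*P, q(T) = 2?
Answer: 1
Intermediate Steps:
R(P, E) = -P/2
r(V) = 1
1/r(√(60 + R(6/2 - 5/7, 11))) = 1/1 = 1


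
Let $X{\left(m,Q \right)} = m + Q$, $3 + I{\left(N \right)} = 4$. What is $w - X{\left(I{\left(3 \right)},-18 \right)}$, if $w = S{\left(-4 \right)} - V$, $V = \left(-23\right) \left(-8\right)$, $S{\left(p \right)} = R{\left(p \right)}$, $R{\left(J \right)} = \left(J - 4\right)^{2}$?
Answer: $-103$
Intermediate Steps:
$I{\left(N \right)} = 1$ ($I{\left(N \right)} = -3 + 4 = 1$)
$R{\left(J \right)} = \left(-4 + J\right)^{2}$
$S{\left(p \right)} = \left(-4 + p\right)^{2}$
$V = 184$
$X{\left(m,Q \right)} = Q + m$
$w = -120$ ($w = \left(-4 - 4\right)^{2} - 184 = \left(-8\right)^{2} - 184 = 64 - 184 = -120$)
$w - X{\left(I{\left(3 \right)},-18 \right)} = -120 - \left(-18 + 1\right) = -120 - -17 = -120 + 17 = -103$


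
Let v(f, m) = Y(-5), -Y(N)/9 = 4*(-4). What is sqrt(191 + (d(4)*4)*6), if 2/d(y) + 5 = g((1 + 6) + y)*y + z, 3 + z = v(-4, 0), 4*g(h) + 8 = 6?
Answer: sqrt(859007)/67 ≈ 13.833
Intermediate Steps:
Y(N) = 144 (Y(N) = -36*(-4) = -9*(-16) = 144)
v(f, m) = 144
g(h) = -1/2 (g(h) = -2 + (1/4)*6 = -2 + 3/2 = -1/2)
z = 141 (z = -3 + 144 = 141)
d(y) = 2/(136 - y/2) (d(y) = 2/(-5 + (-y/2 + 141)) = 2/(-5 + (141 - y/2)) = 2/(136 - y/2))
sqrt(191 + (d(4)*4)*6) = sqrt(191 + ((4/(272 - 1*4))*4)*6) = sqrt(191 + ((4/(272 - 4))*4)*6) = sqrt(191 + ((4/268)*4)*6) = sqrt(191 + ((4*(1/268))*4)*6) = sqrt(191 + ((1/67)*4)*6) = sqrt(191 + (4/67)*6) = sqrt(191 + 24/67) = sqrt(12821/67) = sqrt(859007)/67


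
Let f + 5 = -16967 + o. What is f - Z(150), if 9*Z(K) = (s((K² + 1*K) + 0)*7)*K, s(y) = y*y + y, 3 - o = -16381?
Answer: -59855268088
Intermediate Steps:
o = 16384 (o = 3 - 1*(-16381) = 3 + 16381 = 16384)
s(y) = y + y² (s(y) = y² + y = y + y²)
f = -588 (f = -5 + (-16967 + 16384) = -5 - 583 = -588)
Z(K) = 7*K*(K + K²)*(1 + K + K²)/9 (Z(K) = (((((K² + 1*K) + 0)*(1 + ((K² + 1*K) + 0)))*7)*K)/9 = (((((K² + K) + 0)*(1 + ((K² + K) + 0)))*7)*K)/9 = (((((K + K²) + 0)*(1 + ((K + K²) + 0)))*7)*K)/9 = ((((K + K²)*(1 + (K + K²)))*7)*K)/9 = ((((K + K²)*(1 + K + K²))*7)*K)/9 = ((7*(K + K²)*(1 + K + K²))*K)/9 = (7*K*(K + K²)*(1 + K + K²))/9 = 7*K*(K + K²)*(1 + K + K²)/9)
f - Z(150) = -588 - 7*150²*(1 + 150)*(1 + 150*(1 + 150))/9 = -588 - 7*22500*151*(1 + 150*151)/9 = -588 - 7*22500*151*(1 + 22650)/9 = -588 - 7*22500*151*22651/9 = -588 - 1*59855267500 = -588 - 59855267500 = -59855268088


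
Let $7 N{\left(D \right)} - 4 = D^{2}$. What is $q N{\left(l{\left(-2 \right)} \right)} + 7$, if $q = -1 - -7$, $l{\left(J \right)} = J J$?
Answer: $\frac{169}{7} \approx 24.143$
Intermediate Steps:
$l{\left(J \right)} = J^{2}$
$q = 6$ ($q = -1 + 7 = 6$)
$N{\left(D \right)} = \frac{4}{7} + \frac{D^{2}}{7}$
$q N{\left(l{\left(-2 \right)} \right)} + 7 = 6 \left(\frac{4}{7} + \frac{\left(\left(-2\right)^{2}\right)^{2}}{7}\right) + 7 = 6 \left(\frac{4}{7} + \frac{4^{2}}{7}\right) + 7 = 6 \left(\frac{4}{7} + \frac{1}{7} \cdot 16\right) + 7 = 6 \left(\frac{4}{7} + \frac{16}{7}\right) + 7 = 6 \cdot \frac{20}{7} + 7 = \frac{120}{7} + 7 = \frac{169}{7}$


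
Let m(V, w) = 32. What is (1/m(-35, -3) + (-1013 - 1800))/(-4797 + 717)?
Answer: 353/512 ≈ 0.68945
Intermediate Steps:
(1/m(-35, -3) + (-1013 - 1800))/(-4797 + 717) = (1/32 + (-1013 - 1800))/(-4797 + 717) = (1/32 - 2813)/(-4080) = -90015/32*(-1/4080) = 353/512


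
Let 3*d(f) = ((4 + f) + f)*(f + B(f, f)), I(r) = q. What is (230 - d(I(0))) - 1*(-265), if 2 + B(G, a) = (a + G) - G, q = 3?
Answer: 1445/3 ≈ 481.67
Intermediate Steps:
B(G, a) = -2 + a (B(G, a) = -2 + ((a + G) - G) = -2 + ((G + a) - G) = -2 + a)
I(r) = 3
d(f) = (-2 + 2*f)*(4 + 2*f)/3 (d(f) = (((4 + f) + f)*(f + (-2 + f)))/3 = ((4 + 2*f)*(-2 + 2*f))/3 = ((-2 + 2*f)*(4 + 2*f))/3 = (-2 + 2*f)*(4 + 2*f)/3)
(230 - d(I(0))) - 1*(-265) = (230 - (-8/3 + (4/3)*3 + (4/3)*3²)) - 1*(-265) = (230 - (-8/3 + 4 + (4/3)*9)) + 265 = (230 - (-8/3 + 4 + 12)) + 265 = (230 - 1*40/3) + 265 = (230 - 40/3) + 265 = 650/3 + 265 = 1445/3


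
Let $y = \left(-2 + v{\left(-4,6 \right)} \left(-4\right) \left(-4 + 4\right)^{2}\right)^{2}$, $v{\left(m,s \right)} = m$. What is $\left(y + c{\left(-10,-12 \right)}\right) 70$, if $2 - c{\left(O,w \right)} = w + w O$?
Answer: $-7140$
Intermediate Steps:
$c{\left(O,w \right)} = 2 - w - O w$ ($c{\left(O,w \right)} = 2 - \left(w + w O\right) = 2 - \left(w + O w\right) = 2 - w - O w$)
$y = 4$ ($y = \left(-2 + \left(-4\right) \left(-4\right) \left(-4 + 4\right)^{2}\right)^{2} = \left(-2 + 16 \cdot 0^{2}\right)^{2} = \left(-2 + 16 \cdot 0\right)^{2} = \left(-2 + 0\right)^{2} = \left(-2\right)^{2} = 4$)
$\left(y + c{\left(-10,-12 \right)}\right) 70 = \left(4 - \left(-14 + 120\right)\right) 70 = \left(4 + \left(2 + 12 - 120\right)\right) 70 = \left(4 - 106\right) 70 = \left(-102\right) 70 = -7140$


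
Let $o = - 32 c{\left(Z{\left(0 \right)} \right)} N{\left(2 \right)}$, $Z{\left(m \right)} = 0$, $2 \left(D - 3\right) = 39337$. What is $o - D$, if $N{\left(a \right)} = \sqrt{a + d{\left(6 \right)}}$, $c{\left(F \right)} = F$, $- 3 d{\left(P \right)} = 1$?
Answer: $- \frac{39343}{2} \approx -19672.0$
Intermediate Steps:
$D = \frac{39343}{2}$ ($D = 3 + \frac{1}{2} \cdot 39337 = 3 + \frac{39337}{2} = \frac{39343}{2} \approx 19672.0$)
$d{\left(P \right)} = - \frac{1}{3}$ ($d{\left(P \right)} = \left(- \frac{1}{3}\right) 1 = - \frac{1}{3}$)
$N{\left(a \right)} = \sqrt{- \frac{1}{3} + a}$ ($N{\left(a \right)} = \sqrt{a - \frac{1}{3}} = \sqrt{- \frac{1}{3} + a}$)
$o = 0$ ($o = \left(-32\right) 0 \frac{\sqrt{-3 + 9 \cdot 2}}{3} = 0 \frac{\sqrt{-3 + 18}}{3} = 0 \frac{\sqrt{15}}{3} = 0$)
$o - D = 0 - \frac{39343}{2} = - \frac{39343}{2}$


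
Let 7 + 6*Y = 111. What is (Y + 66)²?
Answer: 62500/9 ≈ 6944.4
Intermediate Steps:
Y = 52/3 (Y = -7/6 + (⅙)*111 = -7/6 + 37/2 = 52/3 ≈ 17.333)
(Y + 66)² = (52/3 + 66)² = (250/3)² = 62500/9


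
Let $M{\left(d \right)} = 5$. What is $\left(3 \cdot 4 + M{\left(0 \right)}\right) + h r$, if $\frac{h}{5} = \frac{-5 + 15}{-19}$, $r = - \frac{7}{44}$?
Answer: $\frac{7281}{418} \approx 17.419$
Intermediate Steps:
$r = - \frac{7}{44}$ ($r = \left(-7\right) \frac{1}{44} = - \frac{7}{44} \approx -0.15909$)
$h = - \frac{50}{19}$ ($h = 5 \frac{-5 + 15}{-19} = 5 \cdot 10 \left(- \frac{1}{19}\right) = 5 \left(- \frac{10}{19}\right) = - \frac{50}{19} \approx -2.6316$)
$\left(3 \cdot 4 + M{\left(0 \right)}\right) + h r = \left(3 \cdot 4 + 5\right) - - \frac{175}{418} = \left(12 + 5\right) + \frac{175}{418} = 17 + \frac{175}{418} = \frac{7281}{418}$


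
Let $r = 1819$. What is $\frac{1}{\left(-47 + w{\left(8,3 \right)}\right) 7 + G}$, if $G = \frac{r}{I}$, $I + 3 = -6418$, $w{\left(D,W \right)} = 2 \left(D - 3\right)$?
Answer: $- \frac{6421}{1664858} \approx -0.0038568$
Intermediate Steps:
$w{\left(D,W \right)} = -6 + 2 D$ ($w{\left(D,W \right)} = 2 \left(-3 + D\right) = -6 + 2 D$)
$I = -6421$ ($I = -3 - 6418 = -6421$)
$G = - \frac{1819}{6421}$ ($G = \frac{1819}{-6421} = 1819 \left(- \frac{1}{6421}\right) = - \frac{1819}{6421} \approx -0.28329$)
$\frac{1}{\left(-47 + w{\left(8,3 \right)}\right) 7 + G} = \frac{1}{\left(-47 + \left(-6 + 2 \cdot 8\right)\right) 7 - \frac{1819}{6421}} = \frac{1}{\left(-47 + \left(-6 + 16\right)\right) 7 - \frac{1819}{6421}} = \frac{1}{\left(-47 + 10\right) 7 - \frac{1819}{6421}} = \frac{1}{\left(-37\right) 7 - \frac{1819}{6421}} = \frac{1}{-259 - \frac{1819}{6421}} = \frac{1}{- \frac{1664858}{6421}} = - \frac{6421}{1664858}$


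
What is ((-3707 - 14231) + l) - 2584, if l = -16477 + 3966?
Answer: -33033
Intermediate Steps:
l = -12511
((-3707 - 14231) + l) - 2584 = ((-3707 - 14231) - 12511) - 2584 = (-17938 - 12511) - 2584 = -30449 - 2584 = -33033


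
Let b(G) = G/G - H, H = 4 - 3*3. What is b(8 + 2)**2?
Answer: 36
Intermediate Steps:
H = -5 (H = 4 - 9 = -5)
b(G) = 6 (b(G) = G/G - 1*(-5) = 1 + 5 = 6)
b(8 + 2)**2 = 6**2 = 36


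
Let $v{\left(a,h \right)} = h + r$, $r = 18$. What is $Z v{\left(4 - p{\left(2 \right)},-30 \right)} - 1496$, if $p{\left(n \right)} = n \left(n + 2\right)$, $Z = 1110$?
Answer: $-14816$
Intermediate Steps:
$p{\left(n \right)} = n \left(2 + n\right)$
$v{\left(a,h \right)} = 18 + h$ ($v{\left(a,h \right)} = h + 18 = 18 + h$)
$Z v{\left(4 - p{\left(2 \right)},-30 \right)} - 1496 = 1110 \left(18 - 30\right) - 1496 = 1110 \left(-12\right) - 1496 = -13320 - 1496 = -14816$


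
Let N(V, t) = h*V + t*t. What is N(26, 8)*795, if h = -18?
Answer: -321180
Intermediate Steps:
N(V, t) = t² - 18*V (N(V, t) = -18*V + t*t = -18*V + t² = t² - 18*V)
N(26, 8)*795 = (8² - 18*26)*795 = (64 - 468)*795 = -404*795 = -321180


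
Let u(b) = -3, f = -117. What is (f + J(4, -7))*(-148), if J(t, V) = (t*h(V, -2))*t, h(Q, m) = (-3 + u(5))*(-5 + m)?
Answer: -82140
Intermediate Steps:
h(Q, m) = 30 - 6*m (h(Q, m) = (-3 - 3)*(-5 + m) = -6*(-5 + m) = 30 - 6*m)
J(t, V) = 42*t² (J(t, V) = (t*(30 - 6*(-2)))*t = (t*(30 + 12))*t = (t*42)*t = (42*t)*t = 42*t²)
(f + J(4, -7))*(-148) = (-117 + 42*4²)*(-148) = (-117 + 42*16)*(-148) = (-117 + 672)*(-148) = 555*(-148) = -82140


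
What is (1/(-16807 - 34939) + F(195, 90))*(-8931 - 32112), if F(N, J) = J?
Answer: -191142955977/51746 ≈ -3.6939e+6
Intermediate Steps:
(1/(-16807 - 34939) + F(195, 90))*(-8931 - 32112) = (1/(-16807 - 34939) + 90)*(-8931 - 32112) = (1/(-51746) + 90)*(-41043) = (-1/51746 + 90)*(-41043) = (4657139/51746)*(-41043) = -191142955977/51746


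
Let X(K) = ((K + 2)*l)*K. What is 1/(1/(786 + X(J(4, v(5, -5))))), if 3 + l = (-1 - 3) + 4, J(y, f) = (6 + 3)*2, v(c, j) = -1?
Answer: -294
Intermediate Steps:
J(y, f) = 18 (J(y, f) = 9*2 = 18)
l = -3 (l = -3 + ((-1 - 3) + 4) = -3 + (-4 + 4) = -3 + 0 = -3)
X(K) = K*(-6 - 3*K) (X(K) = ((K + 2)*(-3))*K = ((2 + K)*(-3))*K = (-6 - 3*K)*K = K*(-6 - 3*K))
1/(1/(786 + X(J(4, v(5, -5))))) = 1/(1/(786 - 3*18*(2 + 18))) = 1/(1/(786 - 3*18*20)) = 1/(1/(786 - 1080)) = 1/(1/(-294)) = 1/(-1/294) = -294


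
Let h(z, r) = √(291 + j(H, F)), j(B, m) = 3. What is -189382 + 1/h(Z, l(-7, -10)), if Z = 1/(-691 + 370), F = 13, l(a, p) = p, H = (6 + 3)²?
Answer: -189382 + √6/42 ≈ -1.8938e+5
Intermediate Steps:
H = 81 (H = 9² = 81)
Z = -1/321 (Z = 1/(-321) = -1/321 ≈ -0.0031153)
h(z, r) = 7*√6 (h(z, r) = √(291 + 3) = √294 = 7*√6)
-189382 + 1/h(Z, l(-7, -10)) = -189382 + 1/(7*√6) = -189382 + √6/42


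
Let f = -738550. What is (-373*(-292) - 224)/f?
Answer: -54346/369275 ≈ -0.14717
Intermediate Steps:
(-373*(-292) - 224)/f = (-373*(-292) - 224)/(-738550) = (108916 - 224)*(-1/738550) = 108692*(-1/738550) = -54346/369275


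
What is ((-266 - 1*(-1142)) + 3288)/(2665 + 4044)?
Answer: 4164/6709 ≈ 0.62066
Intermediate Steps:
((-266 - 1*(-1142)) + 3288)/(2665 + 4044) = ((-266 + 1142) + 3288)/6709 = (876 + 3288)*(1/6709) = 4164*(1/6709) = 4164/6709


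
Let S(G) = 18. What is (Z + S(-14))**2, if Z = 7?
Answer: 625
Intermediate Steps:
(Z + S(-14))**2 = (7 + 18)**2 = 25**2 = 625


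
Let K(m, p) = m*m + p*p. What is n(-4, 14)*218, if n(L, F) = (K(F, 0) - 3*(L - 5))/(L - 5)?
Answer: -48614/9 ≈ -5401.6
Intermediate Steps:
K(m, p) = m**2 + p**2
n(L, F) = (15 + F**2 - 3*L)/(-5 + L) (n(L, F) = ((F**2 + 0**2) - 3*(L - 5))/(L - 5) = ((F**2 + 0) - 3*(-5 + L))/(-5 + L) = (F**2 + (15 - 3*L))/(-5 + L) = (15 + F**2 - 3*L)/(-5 + L))
n(-4, 14)*218 = ((15 + 14**2 - 3*(-4))/(-5 - 4))*218 = ((15 + 196 + 12)/(-9))*218 = -1/9*223*218 = -223/9*218 = -48614/9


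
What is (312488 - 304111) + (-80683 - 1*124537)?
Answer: -196843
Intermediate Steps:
(312488 - 304111) + (-80683 - 1*124537) = 8377 + (-80683 - 124537) = 8377 - 205220 = -196843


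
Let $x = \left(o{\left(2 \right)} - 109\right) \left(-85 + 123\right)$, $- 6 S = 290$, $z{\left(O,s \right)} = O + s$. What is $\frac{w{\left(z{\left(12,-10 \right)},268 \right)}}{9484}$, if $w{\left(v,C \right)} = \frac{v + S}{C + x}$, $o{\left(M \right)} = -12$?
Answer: $\frac{139}{123197160} \approx 1.1283 \cdot 10^{-6}$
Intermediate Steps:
$S = - \frac{145}{3}$ ($S = \left(- \frac{1}{6}\right) 290 = - \frac{145}{3} \approx -48.333$)
$x = -4598$ ($x = \left(-12 - 109\right) \left(-85 + 123\right) = \left(-121\right) 38 = -4598$)
$w{\left(v,C \right)} = \frac{- \frac{145}{3} + v}{-4598 + C}$ ($w{\left(v,C \right)} = \frac{v - \frac{145}{3}}{C - 4598} = \frac{- \frac{145}{3} + v}{-4598 + C}$)
$\frac{w{\left(z{\left(12,-10 \right)},268 \right)}}{9484} = \frac{\frac{1}{-4598 + 268} \left(- \frac{145}{3} + \left(12 - 10\right)\right)}{9484} = \frac{- \frac{145}{3} + 2}{-4330} \cdot \frac{1}{9484} = \left(- \frac{1}{4330}\right) \left(- \frac{139}{3}\right) \frac{1}{9484} = \frac{139}{12990} \cdot \frac{1}{9484} = \frac{139}{123197160}$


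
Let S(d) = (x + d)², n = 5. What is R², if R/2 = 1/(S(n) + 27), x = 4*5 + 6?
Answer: 1/244036 ≈ 4.0978e-6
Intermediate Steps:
x = 26 (x = 20 + 6 = 26)
S(d) = (26 + d)²
R = 1/494 (R = 2/((26 + 5)² + 27) = 2/(31² + 27) = 2/(961 + 27) = 2/988 = 2*(1/988) = 1/494 ≈ 0.0020243)
R² = (1/494)² = 1/244036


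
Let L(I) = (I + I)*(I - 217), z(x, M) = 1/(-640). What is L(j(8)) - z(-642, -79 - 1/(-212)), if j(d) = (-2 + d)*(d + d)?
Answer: -14868479/640 ≈ -23232.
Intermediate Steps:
z(x, M) = -1/640
j(d) = 2*d*(-2 + d) (j(d) = (-2 + d)*(2*d) = 2*d*(-2 + d))
L(I) = 2*I*(-217 + I) (L(I) = (2*I)*(-217 + I) = 2*I*(-217 + I))
L(j(8)) - z(-642, -79 - 1/(-212)) = 2*(2*8*(-2 + 8))*(-217 + 2*8*(-2 + 8)) - 1*(-1/640) = 2*(2*8*6)*(-217 + 2*8*6) + 1/640 = 2*96*(-217 + 96) + 1/640 = 2*96*(-121) + 1/640 = -23232 + 1/640 = -14868479/640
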